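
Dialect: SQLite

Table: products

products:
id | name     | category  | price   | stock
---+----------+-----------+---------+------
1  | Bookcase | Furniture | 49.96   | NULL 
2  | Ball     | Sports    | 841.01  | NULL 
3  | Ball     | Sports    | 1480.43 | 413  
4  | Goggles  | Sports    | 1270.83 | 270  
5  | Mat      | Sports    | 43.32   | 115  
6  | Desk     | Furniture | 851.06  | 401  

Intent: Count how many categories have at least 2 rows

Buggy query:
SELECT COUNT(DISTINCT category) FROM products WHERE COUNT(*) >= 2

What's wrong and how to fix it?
Bug: WHERE filters individual rows, not groups, so a group-level COUNT is invalid there

Fix: Use a subquery that GROUPs and filters with HAVING, then count its rows

Corrected query:
SELECT COUNT(*) FROM (SELECT category FROM products GROUP BY category HAVING COUNT(*) >= 2)

Result:
COUNT(*)
--------
2       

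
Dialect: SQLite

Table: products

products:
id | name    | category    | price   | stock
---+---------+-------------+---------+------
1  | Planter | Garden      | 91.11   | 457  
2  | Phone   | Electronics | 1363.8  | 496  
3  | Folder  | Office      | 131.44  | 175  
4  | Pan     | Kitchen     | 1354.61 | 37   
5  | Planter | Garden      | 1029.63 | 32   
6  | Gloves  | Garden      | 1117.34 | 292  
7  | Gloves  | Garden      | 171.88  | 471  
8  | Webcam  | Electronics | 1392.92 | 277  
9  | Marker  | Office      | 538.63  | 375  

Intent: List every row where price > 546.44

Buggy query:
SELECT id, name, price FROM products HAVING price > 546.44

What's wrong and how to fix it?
Bug: This is a non-aggregate query (no GROUP BY, no aggregates), so in SQLite the HAVING clause is invalid here; a row-level condition belongs in WHERE

Fix: Replace HAVING with WHERE since the condition applies to individual rows

Corrected query:
SELECT id, name, price FROM products WHERE price > 546.44

Result:
id | name    | price  
---+---------+--------
2  | Phone   | 1363.8 
4  | Pan     | 1354.61
5  | Planter | 1029.63
6  | Gloves  | 1117.34
8  | Webcam  | 1392.92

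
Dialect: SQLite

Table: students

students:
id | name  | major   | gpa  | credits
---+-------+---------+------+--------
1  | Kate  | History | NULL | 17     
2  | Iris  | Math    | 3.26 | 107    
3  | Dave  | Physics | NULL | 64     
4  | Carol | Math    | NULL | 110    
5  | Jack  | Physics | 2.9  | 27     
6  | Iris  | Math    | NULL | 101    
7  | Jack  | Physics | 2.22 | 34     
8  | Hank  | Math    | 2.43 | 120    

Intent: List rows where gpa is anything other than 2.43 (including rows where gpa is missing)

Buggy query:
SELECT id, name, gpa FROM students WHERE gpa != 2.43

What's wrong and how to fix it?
Bug: Inequality against NULL is unknown, not true; rows with NULL are dropped

Fix: Handle NULL separately with IS NULL alongside the inequality

Corrected query:
SELECT id, name, gpa FROM students WHERE gpa != 2.43 OR gpa IS NULL

Result:
id | name  | gpa 
---+-------+-----
1  | Kate  | NULL
2  | Iris  | 3.26
3  | Dave  | NULL
4  | Carol | NULL
5  | Jack  | 2.9 
6  | Iris  | NULL
7  | Jack  | 2.22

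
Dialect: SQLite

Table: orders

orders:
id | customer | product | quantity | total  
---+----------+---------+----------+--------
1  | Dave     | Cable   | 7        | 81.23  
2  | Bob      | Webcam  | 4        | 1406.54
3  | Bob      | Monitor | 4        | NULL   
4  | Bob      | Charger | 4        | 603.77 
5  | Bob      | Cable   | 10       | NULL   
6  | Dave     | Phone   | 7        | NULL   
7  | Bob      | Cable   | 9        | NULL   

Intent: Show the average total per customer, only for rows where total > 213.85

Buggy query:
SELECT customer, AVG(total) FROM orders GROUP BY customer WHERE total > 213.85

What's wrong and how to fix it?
Bug: Row-level WHERE must come before GROUP BY in the clause order

Fix: Move the WHERE clause before GROUP BY

Corrected query:
SELECT customer, AVG(total) FROM orders WHERE total > 213.85 GROUP BY customer

Result:
customer | AVG(total)
---------+-----------
Bob      | 1005.155  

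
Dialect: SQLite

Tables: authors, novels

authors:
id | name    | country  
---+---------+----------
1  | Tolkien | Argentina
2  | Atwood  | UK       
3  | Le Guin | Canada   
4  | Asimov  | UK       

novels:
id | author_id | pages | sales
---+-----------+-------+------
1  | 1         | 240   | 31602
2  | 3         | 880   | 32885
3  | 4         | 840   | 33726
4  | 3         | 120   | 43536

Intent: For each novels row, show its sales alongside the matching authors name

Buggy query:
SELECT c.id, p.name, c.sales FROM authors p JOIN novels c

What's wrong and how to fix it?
Bug: Missing join condition: each novels row is matched to all authors rows instead of just its own

Fix: Specify the join condition linking the foreign key to the parent id

Corrected query:
SELECT c.id, p.name, c.sales FROM authors p JOIN novels c ON c.author_id = p.id

Result:
id | name    | sales
---+---------+------
1  | Tolkien | 31602
2  | Le Guin | 32885
3  | Asimov  | 33726
4  | Le Guin | 43536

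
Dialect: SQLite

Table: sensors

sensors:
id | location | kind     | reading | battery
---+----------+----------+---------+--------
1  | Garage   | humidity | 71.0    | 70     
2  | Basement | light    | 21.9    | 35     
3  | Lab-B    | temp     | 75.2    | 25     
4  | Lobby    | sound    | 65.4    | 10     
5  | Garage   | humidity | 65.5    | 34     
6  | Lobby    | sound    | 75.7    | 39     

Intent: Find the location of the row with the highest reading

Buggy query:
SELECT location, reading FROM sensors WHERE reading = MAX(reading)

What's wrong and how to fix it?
Bug: MAX(reading) is an aggregate and cannot be used directly in WHERE

Fix: Use a subquery: WHERE reading = (SELECT MAX(reading) FROM sensors)

Corrected query:
SELECT location, reading FROM sensors WHERE reading = (SELECT MAX(reading) FROM sensors)

Result:
location | reading
---------+--------
Lobby    | 75.7   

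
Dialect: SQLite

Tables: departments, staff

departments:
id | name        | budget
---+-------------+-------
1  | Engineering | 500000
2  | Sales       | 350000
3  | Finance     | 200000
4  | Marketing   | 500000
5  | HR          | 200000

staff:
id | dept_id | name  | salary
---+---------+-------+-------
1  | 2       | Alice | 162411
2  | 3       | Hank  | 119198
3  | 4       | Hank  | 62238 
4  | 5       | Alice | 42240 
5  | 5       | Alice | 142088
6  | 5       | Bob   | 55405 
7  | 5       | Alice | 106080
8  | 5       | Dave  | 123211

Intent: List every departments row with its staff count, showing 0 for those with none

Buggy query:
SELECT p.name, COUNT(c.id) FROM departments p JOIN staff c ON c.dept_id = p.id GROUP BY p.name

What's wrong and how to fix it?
Bug: An inner join excludes parents with zero children

Fix: Use LEFT JOIN so parents without children still appear (COUNT(c.id) gives 0)

Corrected query:
SELECT p.name, COUNT(c.id) FROM departments p LEFT JOIN staff c ON c.dept_id = p.id GROUP BY p.name

Result:
name        | COUNT(c.id)
------------+------------
Engineering | 0          
Finance     | 1          
HR          | 5          
Marketing   | 1          
Sales       | 1          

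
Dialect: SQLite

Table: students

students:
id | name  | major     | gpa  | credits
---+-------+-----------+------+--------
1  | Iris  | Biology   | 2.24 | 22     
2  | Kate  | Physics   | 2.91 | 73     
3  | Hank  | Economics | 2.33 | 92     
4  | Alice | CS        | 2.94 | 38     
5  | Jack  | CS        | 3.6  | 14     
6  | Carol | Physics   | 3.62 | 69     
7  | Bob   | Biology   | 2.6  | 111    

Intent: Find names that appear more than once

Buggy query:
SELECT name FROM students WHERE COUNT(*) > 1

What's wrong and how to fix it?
Bug: COUNT(*) is an aggregate and cannot be used in WHERE

Fix: GROUP BY name, then filter groups with HAVING COUNT(*) > 1

Corrected query:
SELECT name FROM students GROUP BY name HAVING COUNT(*) > 1

Result:
(no rows)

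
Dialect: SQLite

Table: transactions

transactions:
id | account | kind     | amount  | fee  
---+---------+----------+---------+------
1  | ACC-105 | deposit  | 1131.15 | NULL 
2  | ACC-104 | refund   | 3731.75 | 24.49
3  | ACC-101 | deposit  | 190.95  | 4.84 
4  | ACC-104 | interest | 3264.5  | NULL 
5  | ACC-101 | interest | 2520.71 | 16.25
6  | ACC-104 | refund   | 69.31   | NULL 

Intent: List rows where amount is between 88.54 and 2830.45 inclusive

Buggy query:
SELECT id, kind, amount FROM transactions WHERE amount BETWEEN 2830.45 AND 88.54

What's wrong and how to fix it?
Bug: BETWEEN expects the lower bound first; with 2830.45 AND 88.54 the range is empty

Fix: Write BETWEEN 88.54 AND 2830.45

Corrected query:
SELECT id, kind, amount FROM transactions WHERE amount BETWEEN 88.54 AND 2830.45

Result:
id | kind     | amount 
---+----------+--------
1  | deposit  | 1131.15
3  | deposit  | 190.95 
5  | interest | 2520.71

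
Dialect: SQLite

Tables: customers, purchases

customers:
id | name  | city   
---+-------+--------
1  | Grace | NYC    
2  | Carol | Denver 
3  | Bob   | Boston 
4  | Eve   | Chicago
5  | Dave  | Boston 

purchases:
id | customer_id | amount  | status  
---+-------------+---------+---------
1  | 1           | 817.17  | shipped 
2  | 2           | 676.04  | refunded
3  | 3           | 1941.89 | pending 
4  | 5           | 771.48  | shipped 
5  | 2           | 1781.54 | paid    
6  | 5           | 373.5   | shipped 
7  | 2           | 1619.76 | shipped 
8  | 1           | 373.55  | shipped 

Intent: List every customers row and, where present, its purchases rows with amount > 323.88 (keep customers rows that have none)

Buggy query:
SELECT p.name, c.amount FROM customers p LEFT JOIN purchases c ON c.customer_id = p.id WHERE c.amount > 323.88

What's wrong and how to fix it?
Bug: A WHERE condition on the right-hand table after LEFT JOIN drops unmatched parents

Fix: Put 'c.amount > 323.88' in the JOIN's ON clause instead of WHERE

Corrected query:
SELECT p.name, c.amount FROM customers p LEFT JOIN purchases c ON c.customer_id = p.id AND c.amount > 323.88

Result:
name  | amount 
------+--------
Grace | 373.55 
Grace | 817.17 
Carol | 676.04 
Carol | 1619.76
Carol | 1781.54
Bob   | 1941.89
Eve   | NULL   
Dave  | 373.5  
Dave  | 771.48 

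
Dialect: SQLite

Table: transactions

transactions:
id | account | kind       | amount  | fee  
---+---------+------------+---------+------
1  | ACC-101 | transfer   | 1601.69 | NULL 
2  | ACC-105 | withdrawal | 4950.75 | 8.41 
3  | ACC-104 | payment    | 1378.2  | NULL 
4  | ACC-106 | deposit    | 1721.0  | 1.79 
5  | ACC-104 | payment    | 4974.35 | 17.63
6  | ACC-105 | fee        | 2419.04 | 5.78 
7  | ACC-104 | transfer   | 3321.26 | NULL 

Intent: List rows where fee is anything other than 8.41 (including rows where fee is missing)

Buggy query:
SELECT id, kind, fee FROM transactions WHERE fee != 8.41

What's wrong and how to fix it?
Bug: Inequality against NULL is unknown, not true; rows with NULL are dropped

Fix: Add an explicit OR fee IS NULL to include the missing-value rows

Corrected query:
SELECT id, kind, fee FROM transactions WHERE fee != 8.41 OR fee IS NULL

Result:
id | kind     | fee  
---+----------+------
1  | transfer | NULL 
3  | payment  | NULL 
4  | deposit  | 1.79 
5  | payment  | 17.63
6  | fee      | 5.78 
7  | transfer | NULL 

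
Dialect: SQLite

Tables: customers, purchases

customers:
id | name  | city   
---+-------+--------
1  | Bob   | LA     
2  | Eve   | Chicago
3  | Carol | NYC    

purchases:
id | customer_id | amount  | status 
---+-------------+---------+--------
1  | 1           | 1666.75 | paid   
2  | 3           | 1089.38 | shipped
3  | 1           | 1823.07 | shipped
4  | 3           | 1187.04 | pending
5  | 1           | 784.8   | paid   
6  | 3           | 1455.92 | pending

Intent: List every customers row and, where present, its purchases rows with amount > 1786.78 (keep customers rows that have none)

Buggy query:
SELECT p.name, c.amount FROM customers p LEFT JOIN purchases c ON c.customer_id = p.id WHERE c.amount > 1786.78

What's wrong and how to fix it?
Bug: A WHERE condition on the right-hand table after LEFT JOIN drops unmatched parents

Fix: Put 'c.amount > 1786.78' in the JOIN's ON clause instead of WHERE

Corrected query:
SELECT p.name, c.amount FROM customers p LEFT JOIN purchases c ON c.customer_id = p.id AND c.amount > 1786.78

Result:
name  | amount 
------+--------
Bob   | 1823.07
Eve   | NULL   
Carol | NULL   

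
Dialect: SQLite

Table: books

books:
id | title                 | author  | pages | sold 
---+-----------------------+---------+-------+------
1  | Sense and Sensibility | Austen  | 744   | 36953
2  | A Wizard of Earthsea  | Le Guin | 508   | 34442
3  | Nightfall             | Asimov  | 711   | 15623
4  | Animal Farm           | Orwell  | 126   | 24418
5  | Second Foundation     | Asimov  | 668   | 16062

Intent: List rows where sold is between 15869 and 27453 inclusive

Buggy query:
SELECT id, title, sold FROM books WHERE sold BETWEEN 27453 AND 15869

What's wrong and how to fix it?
Bug: The bounds are reversed; BETWEEN a AND b requires a <= b to match anything

Fix: Write BETWEEN 15869 AND 27453

Corrected query:
SELECT id, title, sold FROM books WHERE sold BETWEEN 15869 AND 27453

Result:
id | title             | sold 
---+-------------------+------
4  | Animal Farm       | 24418
5  | Second Foundation | 16062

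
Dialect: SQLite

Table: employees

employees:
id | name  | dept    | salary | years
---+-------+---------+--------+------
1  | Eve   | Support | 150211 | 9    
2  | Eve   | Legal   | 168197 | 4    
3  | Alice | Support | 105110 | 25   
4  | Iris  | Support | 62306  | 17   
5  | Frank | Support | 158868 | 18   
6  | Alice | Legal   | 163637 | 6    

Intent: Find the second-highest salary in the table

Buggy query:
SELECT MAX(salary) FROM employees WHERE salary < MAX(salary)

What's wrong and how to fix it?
Bug: MAX(salary) on the right of the comparison is an aggregate-in-WHERE error

Fix: Compute the overall MAX in a subquery, then take MAX of rows below it

Corrected query:
SELECT MAX(salary) FROM employees WHERE salary < (SELECT MAX(salary) FROM employees)

Result:
MAX(salary)
-----------
163637     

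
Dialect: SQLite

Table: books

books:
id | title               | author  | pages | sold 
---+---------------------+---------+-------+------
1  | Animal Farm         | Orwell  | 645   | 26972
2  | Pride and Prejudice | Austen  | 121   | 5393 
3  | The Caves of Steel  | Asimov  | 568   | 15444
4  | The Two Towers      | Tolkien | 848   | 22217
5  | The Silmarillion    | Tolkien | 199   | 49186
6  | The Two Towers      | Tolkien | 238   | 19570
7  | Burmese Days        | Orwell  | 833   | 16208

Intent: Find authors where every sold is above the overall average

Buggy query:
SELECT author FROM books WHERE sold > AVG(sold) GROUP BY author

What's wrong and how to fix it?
Bug: WHERE evaluates per row before aggregation, so AVG() is unavailable

Fix: Use a subquery for AVG and a HAVING MIN(...) filter so the condition holds for every row in the group

Corrected query:
SELECT author FROM books GROUP BY author HAVING MIN(sold) > (SELECT AVG(sold) FROM books)

Result:
(no rows)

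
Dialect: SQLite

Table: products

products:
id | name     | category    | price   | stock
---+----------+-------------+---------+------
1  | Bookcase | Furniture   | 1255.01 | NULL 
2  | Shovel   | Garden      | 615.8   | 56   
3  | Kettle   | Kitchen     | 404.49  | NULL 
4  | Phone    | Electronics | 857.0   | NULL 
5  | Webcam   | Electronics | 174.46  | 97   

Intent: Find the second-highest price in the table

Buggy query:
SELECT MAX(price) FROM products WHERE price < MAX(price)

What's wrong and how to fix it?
Bug: MAX(price) on the right of the comparison is an aggregate-in-WHERE error

Fix: Compute the overall MAX in a subquery, then take MAX of rows below it

Corrected query:
SELECT MAX(price) FROM products WHERE price < (SELECT MAX(price) FROM products)

Result:
MAX(price)
----------
857       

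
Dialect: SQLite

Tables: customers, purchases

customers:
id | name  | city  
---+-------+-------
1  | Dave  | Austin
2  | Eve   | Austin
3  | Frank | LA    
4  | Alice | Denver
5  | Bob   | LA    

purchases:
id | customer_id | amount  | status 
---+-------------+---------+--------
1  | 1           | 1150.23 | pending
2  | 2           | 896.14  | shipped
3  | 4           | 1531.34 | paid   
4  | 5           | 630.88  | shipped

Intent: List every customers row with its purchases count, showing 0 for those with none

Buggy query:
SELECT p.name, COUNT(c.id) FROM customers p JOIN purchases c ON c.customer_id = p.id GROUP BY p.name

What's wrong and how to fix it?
Bug: An inner join excludes parents with zero children

Fix: Use LEFT JOIN so parents without children still appear (COUNT(c.id) gives 0)

Corrected query:
SELECT p.name, COUNT(c.id) FROM customers p LEFT JOIN purchases c ON c.customer_id = p.id GROUP BY p.name

Result:
name  | COUNT(c.id)
------+------------
Alice | 1          
Bob   | 1          
Dave  | 1          
Eve   | 1          
Frank | 0          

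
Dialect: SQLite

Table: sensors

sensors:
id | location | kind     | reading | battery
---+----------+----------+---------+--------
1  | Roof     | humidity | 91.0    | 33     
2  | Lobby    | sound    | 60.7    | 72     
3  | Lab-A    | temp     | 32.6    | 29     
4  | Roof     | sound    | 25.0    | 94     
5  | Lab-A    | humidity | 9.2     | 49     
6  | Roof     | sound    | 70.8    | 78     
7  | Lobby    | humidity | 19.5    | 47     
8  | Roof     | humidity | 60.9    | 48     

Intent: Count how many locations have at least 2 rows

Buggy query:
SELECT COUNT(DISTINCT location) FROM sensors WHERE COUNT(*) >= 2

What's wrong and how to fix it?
Bug: WHERE filters individual rows, not groups, so a group-level COUNT is invalid there

Fix: Use a subquery that GROUPs and filters with HAVING, then count its rows

Corrected query:
SELECT COUNT(*) FROM (SELECT location FROM sensors GROUP BY location HAVING COUNT(*) >= 2)

Result:
COUNT(*)
--------
3       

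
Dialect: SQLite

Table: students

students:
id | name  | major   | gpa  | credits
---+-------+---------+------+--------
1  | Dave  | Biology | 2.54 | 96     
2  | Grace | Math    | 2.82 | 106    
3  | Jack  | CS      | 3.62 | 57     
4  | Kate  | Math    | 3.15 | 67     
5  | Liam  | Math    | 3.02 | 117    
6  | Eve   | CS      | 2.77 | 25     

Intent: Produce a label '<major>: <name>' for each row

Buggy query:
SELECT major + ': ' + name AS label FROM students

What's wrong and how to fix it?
Bug: '+' is numeric addition; on text columns SQLite converts them to 0 instead of concatenating

Fix: Replace + with || to concatenate text

Corrected query:
SELECT major || ': ' || name AS label FROM students

Result:
label        
-------------
Biology: Dave
Math: Grace  
CS: Jack     
Math: Kate   
Math: Liam   
CS: Eve      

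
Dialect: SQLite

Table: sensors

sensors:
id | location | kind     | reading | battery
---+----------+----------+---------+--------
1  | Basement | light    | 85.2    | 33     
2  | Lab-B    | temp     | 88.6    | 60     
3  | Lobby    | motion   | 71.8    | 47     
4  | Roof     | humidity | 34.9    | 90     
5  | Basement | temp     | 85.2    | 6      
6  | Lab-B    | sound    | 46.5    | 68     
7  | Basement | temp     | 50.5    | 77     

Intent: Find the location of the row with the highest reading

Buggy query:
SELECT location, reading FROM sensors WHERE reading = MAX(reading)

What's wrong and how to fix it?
Bug: WHERE is evaluated per row; an aggregate over the whole table isn't defined there

Fix: Use a subquery: WHERE reading = (SELECT MAX(reading) FROM sensors)

Corrected query:
SELECT location, reading FROM sensors WHERE reading = (SELECT MAX(reading) FROM sensors)

Result:
location | reading
---------+--------
Lab-B    | 88.6   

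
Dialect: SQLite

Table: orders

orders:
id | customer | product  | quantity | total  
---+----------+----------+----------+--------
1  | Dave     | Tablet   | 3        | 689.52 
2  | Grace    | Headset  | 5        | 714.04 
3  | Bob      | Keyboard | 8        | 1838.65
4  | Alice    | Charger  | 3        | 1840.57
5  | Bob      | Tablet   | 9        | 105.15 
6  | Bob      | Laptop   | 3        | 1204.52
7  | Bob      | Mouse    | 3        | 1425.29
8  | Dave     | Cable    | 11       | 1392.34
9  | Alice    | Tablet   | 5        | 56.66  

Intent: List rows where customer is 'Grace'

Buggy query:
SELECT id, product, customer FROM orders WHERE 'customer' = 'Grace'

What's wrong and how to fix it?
Bug: 'customer' in single quotes is a string literal, not the column; the comparison is literal-vs-literal and never true

Fix: Remove the quotes around the column name (or use double quotes for an identifier)

Corrected query:
SELECT id, product, customer FROM orders WHERE customer = 'Grace'

Result:
id | product | customer
---+---------+---------
2  | Headset | Grace   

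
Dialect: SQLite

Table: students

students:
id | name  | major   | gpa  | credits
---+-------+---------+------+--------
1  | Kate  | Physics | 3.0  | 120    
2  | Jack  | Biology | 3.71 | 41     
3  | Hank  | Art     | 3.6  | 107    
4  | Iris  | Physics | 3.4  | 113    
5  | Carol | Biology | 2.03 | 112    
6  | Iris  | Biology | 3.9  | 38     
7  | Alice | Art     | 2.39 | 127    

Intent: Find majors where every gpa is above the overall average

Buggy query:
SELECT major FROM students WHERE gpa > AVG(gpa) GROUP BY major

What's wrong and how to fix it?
Bug: AVG() is an aggregate; it can't sit directly in WHERE

Fix: Compute the overall average in a scalar subquery and compare each group's MIN against it in HAVING

Corrected query:
SELECT major FROM students GROUP BY major HAVING MIN(gpa) > (SELECT AVG(gpa) FROM students)

Result:
(no rows)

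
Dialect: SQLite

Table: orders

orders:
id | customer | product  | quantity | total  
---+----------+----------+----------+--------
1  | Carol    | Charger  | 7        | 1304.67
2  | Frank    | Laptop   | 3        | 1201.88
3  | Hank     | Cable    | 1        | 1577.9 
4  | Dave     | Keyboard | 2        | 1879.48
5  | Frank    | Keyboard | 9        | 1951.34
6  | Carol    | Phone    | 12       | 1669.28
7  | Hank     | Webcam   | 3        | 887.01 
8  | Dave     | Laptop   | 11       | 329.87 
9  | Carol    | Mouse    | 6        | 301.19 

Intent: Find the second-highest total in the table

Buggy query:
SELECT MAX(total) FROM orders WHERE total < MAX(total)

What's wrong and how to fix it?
Bug: MAX(total) on the right of the comparison is an aggregate-in-WHERE error

Fix: Compute the overall MAX in a subquery, then take MAX of rows below it

Corrected query:
SELECT MAX(total) FROM orders WHERE total < (SELECT MAX(total) FROM orders)

Result:
MAX(total)
----------
1879.48   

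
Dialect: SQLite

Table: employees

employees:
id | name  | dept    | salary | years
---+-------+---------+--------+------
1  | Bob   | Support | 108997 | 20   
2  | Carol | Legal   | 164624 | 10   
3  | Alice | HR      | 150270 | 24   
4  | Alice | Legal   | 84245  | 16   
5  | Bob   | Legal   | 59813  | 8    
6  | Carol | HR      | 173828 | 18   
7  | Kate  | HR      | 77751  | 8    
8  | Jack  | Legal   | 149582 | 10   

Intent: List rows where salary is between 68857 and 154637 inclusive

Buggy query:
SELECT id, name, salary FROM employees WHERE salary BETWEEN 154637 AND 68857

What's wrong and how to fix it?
Bug: The bounds are reversed; BETWEEN a AND b requires a <= b to match anything

Fix: Swap the bounds so the smaller value comes first

Corrected query:
SELECT id, name, salary FROM employees WHERE salary BETWEEN 68857 AND 154637

Result:
id | name  | salary
---+-------+-------
1  | Bob   | 108997
3  | Alice | 150270
4  | Alice | 84245 
7  | Kate  | 77751 
8  | Jack  | 149582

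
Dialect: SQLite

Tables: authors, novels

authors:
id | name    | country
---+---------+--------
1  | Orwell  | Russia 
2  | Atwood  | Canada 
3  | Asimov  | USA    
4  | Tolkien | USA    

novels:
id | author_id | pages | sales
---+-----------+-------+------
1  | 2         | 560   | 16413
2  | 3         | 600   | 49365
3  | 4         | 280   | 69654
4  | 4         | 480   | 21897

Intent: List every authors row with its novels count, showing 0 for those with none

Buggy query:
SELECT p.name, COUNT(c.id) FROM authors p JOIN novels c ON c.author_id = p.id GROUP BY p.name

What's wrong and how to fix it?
Bug: INNER JOIN drops authors rows that have no matching novels rows

Fix: Switch to LEFT JOIN to retain unmatched parent rows

Corrected query:
SELECT p.name, COUNT(c.id) FROM authors p LEFT JOIN novels c ON c.author_id = p.id GROUP BY p.name

Result:
name    | COUNT(c.id)
--------+------------
Asimov  | 1          
Atwood  | 1          
Orwell  | 0          
Tolkien | 2          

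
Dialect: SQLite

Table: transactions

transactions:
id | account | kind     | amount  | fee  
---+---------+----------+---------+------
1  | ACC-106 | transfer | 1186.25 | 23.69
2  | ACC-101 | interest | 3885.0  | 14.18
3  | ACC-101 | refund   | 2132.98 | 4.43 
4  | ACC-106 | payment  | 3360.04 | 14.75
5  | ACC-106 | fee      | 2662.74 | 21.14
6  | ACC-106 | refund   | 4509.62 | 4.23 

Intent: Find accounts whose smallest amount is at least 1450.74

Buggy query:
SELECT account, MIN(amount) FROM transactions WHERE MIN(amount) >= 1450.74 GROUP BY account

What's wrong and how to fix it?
Bug: MIN() in WHERE is a misuse of aggregate

Fix: Use HAVING for the per-group MIN condition

Corrected query:
SELECT account, MIN(amount) FROM transactions GROUP BY account HAVING MIN(amount) >= 1450.74

Result:
account | MIN(amount)
--------+------------
ACC-101 | 2132.98    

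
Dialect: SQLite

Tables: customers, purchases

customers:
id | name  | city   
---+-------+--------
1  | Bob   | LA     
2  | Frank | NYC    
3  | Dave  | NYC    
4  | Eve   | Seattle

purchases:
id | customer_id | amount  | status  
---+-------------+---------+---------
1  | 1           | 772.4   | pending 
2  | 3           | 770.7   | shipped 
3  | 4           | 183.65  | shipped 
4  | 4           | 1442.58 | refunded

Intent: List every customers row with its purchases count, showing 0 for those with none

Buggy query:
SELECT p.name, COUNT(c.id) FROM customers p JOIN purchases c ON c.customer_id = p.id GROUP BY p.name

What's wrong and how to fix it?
Bug: INNER JOIN drops customers rows that have no matching purchases rows

Fix: Use LEFT JOIN so parents without children still appear (COUNT(c.id) gives 0)

Corrected query:
SELECT p.name, COUNT(c.id) FROM customers p LEFT JOIN purchases c ON c.customer_id = p.id GROUP BY p.name

Result:
name  | COUNT(c.id)
------+------------
Bob   | 1          
Dave  | 1          
Eve   | 2          
Frank | 0          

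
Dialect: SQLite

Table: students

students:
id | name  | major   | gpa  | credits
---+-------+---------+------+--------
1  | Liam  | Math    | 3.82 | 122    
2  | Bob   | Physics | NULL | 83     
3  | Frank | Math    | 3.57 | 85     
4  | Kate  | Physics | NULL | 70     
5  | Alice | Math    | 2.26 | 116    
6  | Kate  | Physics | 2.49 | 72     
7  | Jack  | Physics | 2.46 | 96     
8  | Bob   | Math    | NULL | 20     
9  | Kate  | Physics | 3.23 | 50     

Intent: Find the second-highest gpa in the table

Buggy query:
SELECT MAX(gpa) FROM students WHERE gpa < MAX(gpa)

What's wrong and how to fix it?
Bug: MAX(gpa) on the right of the comparison is an aggregate-in-WHERE error

Fix: Put the inner MAX in a scalar subquery

Corrected query:
SELECT MAX(gpa) FROM students WHERE gpa < (SELECT MAX(gpa) FROM students)

Result:
MAX(gpa)
--------
3.57    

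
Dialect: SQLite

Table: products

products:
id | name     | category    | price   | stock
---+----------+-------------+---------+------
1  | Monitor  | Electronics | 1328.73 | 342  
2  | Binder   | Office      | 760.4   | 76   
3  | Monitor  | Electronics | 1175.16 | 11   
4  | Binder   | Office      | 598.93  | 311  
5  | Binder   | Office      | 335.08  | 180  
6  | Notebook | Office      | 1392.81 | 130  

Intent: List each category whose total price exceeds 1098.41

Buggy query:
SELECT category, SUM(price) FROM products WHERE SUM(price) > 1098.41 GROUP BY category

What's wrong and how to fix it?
Bug: SUM(price) is an aggregate, but WHERE filters rows before aggregation

Fix: Use HAVING (which filters groups after aggregation) instead of WHERE

Corrected query:
SELECT category, SUM(price) FROM products GROUP BY category HAVING SUM(price) > 1098.41

Result:
category    | SUM(price)
------------+-----------
Electronics | 2503.89   
Office      | 3087.22   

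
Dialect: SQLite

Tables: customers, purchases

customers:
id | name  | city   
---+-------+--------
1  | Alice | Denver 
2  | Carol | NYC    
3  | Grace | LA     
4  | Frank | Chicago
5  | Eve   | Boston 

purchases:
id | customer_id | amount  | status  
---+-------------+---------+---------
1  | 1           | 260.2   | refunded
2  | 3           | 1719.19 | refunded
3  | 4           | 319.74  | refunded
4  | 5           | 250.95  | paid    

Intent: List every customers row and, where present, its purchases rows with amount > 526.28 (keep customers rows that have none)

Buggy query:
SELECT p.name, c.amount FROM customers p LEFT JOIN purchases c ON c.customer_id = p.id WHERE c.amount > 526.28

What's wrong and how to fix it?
Bug: Filtering c.amount in WHERE discards the NULL rows produced by LEFT JOIN, turning it into an inner join

Fix: Move the right-table condition into the ON clause so unmatched parents are kept

Corrected query:
SELECT p.name, c.amount FROM customers p LEFT JOIN purchases c ON c.customer_id = p.id AND c.amount > 526.28

Result:
name  | amount 
------+--------
Alice | NULL   
Carol | NULL   
Grace | 1719.19
Frank | NULL   
Eve   | NULL   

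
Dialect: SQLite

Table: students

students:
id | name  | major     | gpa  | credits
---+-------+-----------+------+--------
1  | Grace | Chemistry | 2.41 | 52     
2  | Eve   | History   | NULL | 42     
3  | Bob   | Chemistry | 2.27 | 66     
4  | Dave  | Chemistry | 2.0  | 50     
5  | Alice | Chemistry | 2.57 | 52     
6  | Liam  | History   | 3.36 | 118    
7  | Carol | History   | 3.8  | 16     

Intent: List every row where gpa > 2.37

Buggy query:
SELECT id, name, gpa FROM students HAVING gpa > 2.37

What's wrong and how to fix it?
Bug: This is a non-aggregate query (no GROUP BY, no aggregates), so in SQLite the HAVING clause is invalid here; a row-level condition belongs in WHERE

Fix: Replace HAVING with WHERE since the condition applies to individual rows

Corrected query:
SELECT id, name, gpa FROM students WHERE gpa > 2.37

Result:
id | name  | gpa 
---+-------+-----
1  | Grace | 2.41
5  | Alice | 2.57
6  | Liam  | 3.36
7  | Carol | 3.8 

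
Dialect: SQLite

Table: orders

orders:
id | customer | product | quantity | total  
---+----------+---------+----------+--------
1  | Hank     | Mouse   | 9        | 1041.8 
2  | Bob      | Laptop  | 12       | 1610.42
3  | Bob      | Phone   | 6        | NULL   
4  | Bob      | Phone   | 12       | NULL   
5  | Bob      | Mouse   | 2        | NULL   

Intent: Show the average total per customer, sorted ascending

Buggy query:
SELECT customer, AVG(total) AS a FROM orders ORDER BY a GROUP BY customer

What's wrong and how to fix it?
Bug: ORDER BY appears before GROUP BY; SQL clause order requires GROUP BY first

Fix: Reorder: SELECT … FROM … GROUP BY … ORDER BY …

Corrected query:
SELECT customer, AVG(total) AS a FROM orders GROUP BY customer ORDER BY a

Result:
customer | a      
---------+--------
Hank     | 1041.8 
Bob      | 1610.42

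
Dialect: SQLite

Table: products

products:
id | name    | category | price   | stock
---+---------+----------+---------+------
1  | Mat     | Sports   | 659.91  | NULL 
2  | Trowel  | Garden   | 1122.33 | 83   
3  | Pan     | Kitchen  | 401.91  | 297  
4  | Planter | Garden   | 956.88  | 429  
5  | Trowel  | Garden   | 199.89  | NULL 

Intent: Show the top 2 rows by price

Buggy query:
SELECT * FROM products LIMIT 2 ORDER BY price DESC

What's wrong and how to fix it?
Bug: ORDER BY cannot follow LIMIT; LIMIT is the final clause

Fix: Sort with ORDER BY, then apply LIMIT

Corrected query:
SELECT * FROM products ORDER BY price DESC LIMIT 2

Result:
id | name    | category | price   | stock
---+---------+----------+---------+------
2  | Trowel  | Garden   | 1122.33 | 83   
4  | Planter | Garden   | 956.88  | 429  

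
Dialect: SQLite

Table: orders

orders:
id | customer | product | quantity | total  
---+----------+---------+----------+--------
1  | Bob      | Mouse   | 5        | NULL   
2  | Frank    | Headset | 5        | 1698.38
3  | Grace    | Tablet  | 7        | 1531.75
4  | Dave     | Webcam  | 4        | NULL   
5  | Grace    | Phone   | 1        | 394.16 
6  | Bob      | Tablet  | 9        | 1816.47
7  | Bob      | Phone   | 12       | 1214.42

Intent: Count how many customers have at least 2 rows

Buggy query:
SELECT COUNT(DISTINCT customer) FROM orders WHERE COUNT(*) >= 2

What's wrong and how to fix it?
Bug: WHERE filters individual rows, not groups, so a group-level COUNT is invalid there

Fix: Use a subquery that GROUPs and filters with HAVING, then count its rows

Corrected query:
SELECT COUNT(*) FROM (SELECT customer FROM orders GROUP BY customer HAVING COUNT(*) >= 2)

Result:
COUNT(*)
--------
2       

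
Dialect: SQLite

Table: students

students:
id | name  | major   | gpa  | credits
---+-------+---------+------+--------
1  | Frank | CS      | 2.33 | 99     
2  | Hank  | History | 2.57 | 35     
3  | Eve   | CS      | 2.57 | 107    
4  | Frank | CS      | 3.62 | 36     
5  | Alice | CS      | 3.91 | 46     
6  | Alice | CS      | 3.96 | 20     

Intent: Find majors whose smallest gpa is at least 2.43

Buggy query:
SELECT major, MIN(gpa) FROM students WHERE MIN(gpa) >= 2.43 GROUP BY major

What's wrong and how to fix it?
Bug: MIN() in WHERE is a misuse of aggregate

Fix: Use HAVING for the per-group MIN condition

Corrected query:
SELECT major, MIN(gpa) FROM students GROUP BY major HAVING MIN(gpa) >= 2.43

Result:
major   | MIN(gpa)
--------+---------
History | 2.57    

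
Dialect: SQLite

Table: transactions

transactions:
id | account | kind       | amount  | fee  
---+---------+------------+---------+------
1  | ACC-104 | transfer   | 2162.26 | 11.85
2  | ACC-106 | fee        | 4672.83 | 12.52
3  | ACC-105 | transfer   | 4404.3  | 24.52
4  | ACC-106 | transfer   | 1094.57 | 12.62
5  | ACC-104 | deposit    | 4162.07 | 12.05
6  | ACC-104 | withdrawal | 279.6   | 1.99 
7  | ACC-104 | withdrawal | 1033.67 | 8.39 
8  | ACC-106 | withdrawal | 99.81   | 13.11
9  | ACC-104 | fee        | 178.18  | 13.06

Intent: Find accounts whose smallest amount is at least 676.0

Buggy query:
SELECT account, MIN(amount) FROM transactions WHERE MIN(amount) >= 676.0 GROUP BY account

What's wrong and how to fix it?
Bug: MIN() in WHERE is a misuse of aggregate

Fix: Use HAVING for the per-group MIN condition

Corrected query:
SELECT account, MIN(amount) FROM transactions GROUP BY account HAVING MIN(amount) >= 676.0

Result:
account | MIN(amount)
--------+------------
ACC-105 | 4404.3     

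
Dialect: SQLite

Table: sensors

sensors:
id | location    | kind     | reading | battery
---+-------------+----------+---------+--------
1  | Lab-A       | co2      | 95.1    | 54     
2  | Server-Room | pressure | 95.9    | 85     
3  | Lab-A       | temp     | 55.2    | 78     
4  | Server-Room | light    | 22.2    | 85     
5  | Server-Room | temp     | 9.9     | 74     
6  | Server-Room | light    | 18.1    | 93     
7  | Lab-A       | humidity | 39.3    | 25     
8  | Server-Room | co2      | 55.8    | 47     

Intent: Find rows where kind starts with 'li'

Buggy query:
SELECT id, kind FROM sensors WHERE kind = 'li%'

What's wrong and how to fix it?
Bug: Wildcards only work with LIKE; '=' treats '%' as a literal character

Fix: Replace '=' with LIKE so 'li%' is treated as a pattern

Corrected query:
SELECT id, kind FROM sensors WHERE kind LIKE 'li%'

Result:
id | kind 
---+------
4  | light
6  | light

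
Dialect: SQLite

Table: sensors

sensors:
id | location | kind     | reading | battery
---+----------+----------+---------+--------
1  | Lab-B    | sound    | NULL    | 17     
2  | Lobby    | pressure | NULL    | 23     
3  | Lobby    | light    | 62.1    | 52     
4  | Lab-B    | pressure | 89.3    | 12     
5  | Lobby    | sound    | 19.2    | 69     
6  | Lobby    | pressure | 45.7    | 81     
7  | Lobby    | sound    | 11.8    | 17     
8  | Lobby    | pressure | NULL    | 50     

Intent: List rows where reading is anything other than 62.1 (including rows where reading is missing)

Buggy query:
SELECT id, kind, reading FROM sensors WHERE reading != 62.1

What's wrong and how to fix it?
Bug: Inequality against NULL is unknown, not true; rows with NULL are dropped

Fix: Handle NULL separately with IS NULL alongside the inequality

Corrected query:
SELECT id, kind, reading FROM sensors WHERE reading != 62.1 OR reading IS NULL

Result:
id | kind     | reading
---+----------+--------
1  | sound    | NULL   
2  | pressure | NULL   
4  | pressure | 89.3   
5  | sound    | 19.2   
6  | pressure | 45.7   
7  | sound    | 11.8   
8  | pressure | NULL   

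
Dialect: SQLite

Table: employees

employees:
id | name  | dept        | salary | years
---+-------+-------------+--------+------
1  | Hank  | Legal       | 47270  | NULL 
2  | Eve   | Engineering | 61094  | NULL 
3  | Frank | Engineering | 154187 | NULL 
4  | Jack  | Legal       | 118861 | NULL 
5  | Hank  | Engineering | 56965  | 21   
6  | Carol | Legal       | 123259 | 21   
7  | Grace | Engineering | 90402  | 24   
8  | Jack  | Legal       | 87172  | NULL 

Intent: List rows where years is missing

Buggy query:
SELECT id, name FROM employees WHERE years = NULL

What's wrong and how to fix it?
Bug: '= NULL' is always unknown in SQL three-valued logic, so no rows match

Fix: Use IS NULL to test for NULL

Corrected query:
SELECT id, name FROM employees WHERE years IS NULL

Result:
id | name 
---+------
1  | Hank 
2  | Eve  
3  | Frank
4  | Jack 
8  | Jack 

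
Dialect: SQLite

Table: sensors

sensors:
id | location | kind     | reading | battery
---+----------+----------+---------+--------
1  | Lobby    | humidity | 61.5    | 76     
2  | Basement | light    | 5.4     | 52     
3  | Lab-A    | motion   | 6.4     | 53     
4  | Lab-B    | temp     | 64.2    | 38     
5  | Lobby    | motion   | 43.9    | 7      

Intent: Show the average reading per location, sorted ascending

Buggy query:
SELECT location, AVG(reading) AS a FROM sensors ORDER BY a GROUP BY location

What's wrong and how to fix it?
Bug: GROUP BY must precede ORDER BY

Fix: Move ORDER BY to the end, after GROUP BY

Corrected query:
SELECT location, AVG(reading) AS a FROM sensors GROUP BY location ORDER BY a

Result:
location | a   
---------+-----
Basement | 5.4 
Lab-A    | 6.4 
Lobby    | 52.7
Lab-B    | 64.2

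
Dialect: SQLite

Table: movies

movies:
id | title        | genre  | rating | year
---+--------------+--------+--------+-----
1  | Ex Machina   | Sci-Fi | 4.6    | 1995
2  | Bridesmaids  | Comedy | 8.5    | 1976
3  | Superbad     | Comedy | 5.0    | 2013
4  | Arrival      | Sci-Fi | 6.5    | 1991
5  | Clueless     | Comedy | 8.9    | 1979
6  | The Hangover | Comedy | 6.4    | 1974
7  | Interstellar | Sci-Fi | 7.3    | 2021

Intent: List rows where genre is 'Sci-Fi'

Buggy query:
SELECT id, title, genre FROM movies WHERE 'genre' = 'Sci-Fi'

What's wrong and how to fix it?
Bug: Single quotes denote string literals in SQL; the column name is being compared as a constant string

Fix: Remove the quotes around the column name (or use double quotes for an identifier)

Corrected query:
SELECT id, title, genre FROM movies WHERE genre = 'Sci-Fi'

Result:
id | title        | genre 
---+--------------+-------
1  | Ex Machina   | Sci-Fi
4  | Arrival      | Sci-Fi
7  | Interstellar | Sci-Fi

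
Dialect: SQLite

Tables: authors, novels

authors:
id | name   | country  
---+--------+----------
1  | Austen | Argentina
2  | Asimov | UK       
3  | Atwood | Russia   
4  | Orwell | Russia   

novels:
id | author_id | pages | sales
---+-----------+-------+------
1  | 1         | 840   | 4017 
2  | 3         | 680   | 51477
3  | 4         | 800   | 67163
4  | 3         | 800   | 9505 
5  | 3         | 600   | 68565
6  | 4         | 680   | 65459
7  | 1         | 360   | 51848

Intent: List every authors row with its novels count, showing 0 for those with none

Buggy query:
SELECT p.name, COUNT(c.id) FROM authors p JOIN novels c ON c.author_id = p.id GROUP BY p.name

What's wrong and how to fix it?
Bug: INNER JOIN drops authors rows that have no matching novels rows

Fix: Switch to LEFT JOIN to retain unmatched parent rows

Corrected query:
SELECT p.name, COUNT(c.id) FROM authors p LEFT JOIN novels c ON c.author_id = p.id GROUP BY p.name

Result:
name   | COUNT(c.id)
-------+------------
Asimov | 0          
Atwood | 3          
Austen | 2          
Orwell | 2          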